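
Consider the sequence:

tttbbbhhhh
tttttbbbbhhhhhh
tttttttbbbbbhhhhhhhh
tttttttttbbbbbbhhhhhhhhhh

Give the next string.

Each string has the form t^{2n-1} b^{n+1} h^{2n}, where the shown terms are n = 2, 3, 4, 5.
For the next term, n = 6, so the run lengths are 11, 7, 12.

tttttttttttbbbbbbbhhhhhhhhhhhh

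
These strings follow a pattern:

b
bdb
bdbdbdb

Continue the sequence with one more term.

Every step duplicates the string with 'd' between the halves.
One more doubling of bdbdbdb gives the answer.

bdbdbdbdbdbdbdb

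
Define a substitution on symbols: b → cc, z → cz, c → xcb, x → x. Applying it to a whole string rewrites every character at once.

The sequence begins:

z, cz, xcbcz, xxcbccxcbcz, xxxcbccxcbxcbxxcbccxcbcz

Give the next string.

Applying the rule to each of the 24 symbols of xxxcbccxcbxcbxxcbccxcbcz gives the pieces x x x xcb cc xcb xcb x xcb cc x xcb cc x x xcb cc xcb xcb x xcb cc xcb cz, which concatenate to the answer.

xxxxcbccxcbxcbxxcbccxxcbccxxxcbccxcbxcbxxcbccxcbcz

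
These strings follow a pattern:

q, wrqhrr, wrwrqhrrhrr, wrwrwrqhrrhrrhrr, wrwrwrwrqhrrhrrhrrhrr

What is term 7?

Every step adds wr to the front and hrr to the end of the previous string.
From wrwrwrwrqhrrhrrhrrhrr, 2 further steps: wrwrwrwrqhrrhrrhrrhrr → wrwrwrwrwrqhrrhrrhrrhrrhrr → (answer).

wrwrwrwrwrwrqhrrhrrhrrhrrhrrhrr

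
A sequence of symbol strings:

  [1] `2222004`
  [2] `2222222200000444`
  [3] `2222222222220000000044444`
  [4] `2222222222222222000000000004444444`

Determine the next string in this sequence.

2222222222222222222200000000000000444444444

The n-th term is 4n 2's then 3n-1 0's then 2n-1 4's (n = 1, 2, …).
For the next term, n = 5, so the run lengths are 20, 14, 9.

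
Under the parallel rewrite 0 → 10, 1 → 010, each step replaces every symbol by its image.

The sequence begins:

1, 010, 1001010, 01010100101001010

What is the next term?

φ(01010100101001010) expands symbol-by-symbol to 10 010 10 010 10 010 10 10 010 10 010 10 10 010 10 010 10; joining the 17 pieces gives the next term.

10010100101001010100101001010100101001010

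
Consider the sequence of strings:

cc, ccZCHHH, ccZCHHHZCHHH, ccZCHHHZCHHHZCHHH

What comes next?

Each term is the previous one with ZCHHH appended.
So the next term is ccZCHHHZCHHHZCHHH·ZCHHH.

ccZCHHHZCHHHZCHHHZCHHH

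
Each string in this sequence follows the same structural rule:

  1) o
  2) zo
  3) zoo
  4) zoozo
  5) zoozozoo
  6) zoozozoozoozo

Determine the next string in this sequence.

Each term (from the third on) is the previous term followed by the one before it: term 3 = zo·o = zoo.
So term 7 is zoozozoozoozo·zoozozoo.

zoozozoozoozozoozozoo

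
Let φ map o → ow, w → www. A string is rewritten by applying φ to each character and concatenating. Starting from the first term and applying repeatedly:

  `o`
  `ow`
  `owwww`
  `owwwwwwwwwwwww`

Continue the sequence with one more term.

Applying the rule to each of the 14 symbols of owwwwwwwwwwwww gives the pieces ow www www www www www www www www www www www www www, which concatenate to the answer.

owwwwwwwwwwwwwwwwwwwwwwwwwwwwwwwwwwwwwwww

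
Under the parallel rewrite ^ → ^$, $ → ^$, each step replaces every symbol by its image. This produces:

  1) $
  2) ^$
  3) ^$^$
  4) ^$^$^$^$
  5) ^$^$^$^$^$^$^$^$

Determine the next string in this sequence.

Rewriting the 16 symbols of ^$^$^$^$^$^$^$^$ one by one yields ^$ ^$ ^$ ^$ ^$ ^$ ^$ ^$ ^$ ^$ ^$ ^$ ^$ ^$ ^$ ^$; concatenated:

^$^$^$^$^$^$^$^$^$^$^$^$^$^$^$^$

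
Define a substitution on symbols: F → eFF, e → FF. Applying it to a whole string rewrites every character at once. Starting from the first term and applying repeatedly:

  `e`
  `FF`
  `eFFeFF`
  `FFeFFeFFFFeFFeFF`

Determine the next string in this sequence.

Rewriting the 16 symbols of FFeFFeFFFFeFFeFF one by one yields eFF eFF FF eFF eFF FF eFF eFF eFF eFF FF eFF eFF FF eFF eFF; concatenated:

eFFeFFFFeFFeFFFFeFFeFFeFFeFFFFeFFeFFFFeFFeFF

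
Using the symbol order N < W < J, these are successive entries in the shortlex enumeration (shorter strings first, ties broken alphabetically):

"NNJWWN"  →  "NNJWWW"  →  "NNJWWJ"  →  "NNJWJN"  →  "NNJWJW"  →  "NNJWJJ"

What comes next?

NNJJNN

The successor of NNJWJJ increments the rightmost position that isn't already J and resets every position after it to N.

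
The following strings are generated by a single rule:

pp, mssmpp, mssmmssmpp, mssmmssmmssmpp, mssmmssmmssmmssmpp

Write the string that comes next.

Each term is the previous one with mssm prepended.
One more step from mssmmssmmssmmssmpp gives the answer.

mssmmssmmssmmssmmssmpp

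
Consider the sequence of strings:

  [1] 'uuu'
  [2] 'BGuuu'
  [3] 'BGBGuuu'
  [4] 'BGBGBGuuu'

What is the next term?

BGBGBGBGuuu

Each term is the previous one with BG prepended.
One more step from BGBGBGuuu gives the answer.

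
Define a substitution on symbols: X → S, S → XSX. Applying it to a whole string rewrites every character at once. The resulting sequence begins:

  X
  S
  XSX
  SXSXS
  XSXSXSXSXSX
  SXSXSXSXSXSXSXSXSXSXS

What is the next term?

Applying the rule to each of the 21 symbols of SXSXSXSXSXSXSXSXSXSXS gives the pieces XSX S XSX S XSX S XSX S XSX S XSX S XSX S XSX S XSX S XSX S XSX, which concatenate to the answer.

XSXSXSXSXSXSXSXSXSXSXSXSXSXSXSXSXSXSXSXSXSX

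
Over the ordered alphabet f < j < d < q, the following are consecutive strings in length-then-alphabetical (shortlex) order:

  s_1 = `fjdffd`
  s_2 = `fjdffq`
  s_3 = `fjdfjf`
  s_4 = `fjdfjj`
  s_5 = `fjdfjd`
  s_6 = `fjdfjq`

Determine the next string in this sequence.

The successor of fjdfjq increments the rightmost position that isn't already q and resets every position after it to f.

fjdfdf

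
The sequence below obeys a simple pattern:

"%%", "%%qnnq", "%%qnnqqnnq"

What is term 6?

%%qnnqqnnqqnnqqnnqqnnq

Every step adds qnnq to the end: s(k+1) = s(k)·qnnq.
From %%qnnqqnnq, 3 further steps: %%qnnqqnnq → %%qnnqqnnqqnnq → %%qnnqqnnqqnnqqnnq → (answer).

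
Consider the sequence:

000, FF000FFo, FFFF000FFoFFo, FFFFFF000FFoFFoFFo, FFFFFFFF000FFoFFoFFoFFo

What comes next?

FFFFFFFFFF000FFoFFoFFoFFoFFo

s(k+1) = FF·s(k)·FFo, so each term gains FF as a prefix and FFo as a suffix.
One more step from FFFFFFFF000FFoFFoFFoFFo gives the answer.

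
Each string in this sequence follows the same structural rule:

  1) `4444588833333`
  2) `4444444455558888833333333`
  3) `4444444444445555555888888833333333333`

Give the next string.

The n-th term is 4n 4's then 3n-2 5's then 2n+1 8's then 3n+2 3's (n = 1, 2, …).
At n = 4 the blocks have lengths 16, 10, 9, 14.

4444444444444444555555555588888888833333333333333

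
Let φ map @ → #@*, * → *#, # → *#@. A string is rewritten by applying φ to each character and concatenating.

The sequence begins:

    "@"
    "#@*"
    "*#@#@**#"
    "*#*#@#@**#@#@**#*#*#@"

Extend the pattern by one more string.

*#*#@*#*#@#@**#@#@**#*#*#@#@**#@#@**#*#*#@*#*#@*#*#@#@*

Applying the rule to each of the 21 symbols of *#*#@#@**#@#@**#*#*#@ gives the pieces *# *#@ *# *#@ #@* *#@ #@* *# *# *#@ #@* *#@ #@* *# *# *#@ *# *#@ *# *#@ #@*, which concatenate to the answer.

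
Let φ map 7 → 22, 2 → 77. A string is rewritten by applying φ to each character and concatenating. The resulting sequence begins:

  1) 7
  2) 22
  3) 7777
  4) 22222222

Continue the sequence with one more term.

7777777777777777

Apply φ to 22222222 symbol by symbol: 2→77, 2→77, 2→77, 2→77, 2→77, 2→77, 2→77, 2→77; joined: 77 77 77 77 77 77 77 77.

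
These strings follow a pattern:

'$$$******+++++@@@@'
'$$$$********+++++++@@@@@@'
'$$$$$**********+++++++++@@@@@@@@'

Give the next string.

$$$$$$************+++++++++++@@@@@@@@@@

Each string has the form $^{n+1} *^{2n+2} +^{2n+1} @^{2n}, where the shown terms are n = 2, 3, 4.
At n = 5 the blocks have lengths 6, 12, 11, 10.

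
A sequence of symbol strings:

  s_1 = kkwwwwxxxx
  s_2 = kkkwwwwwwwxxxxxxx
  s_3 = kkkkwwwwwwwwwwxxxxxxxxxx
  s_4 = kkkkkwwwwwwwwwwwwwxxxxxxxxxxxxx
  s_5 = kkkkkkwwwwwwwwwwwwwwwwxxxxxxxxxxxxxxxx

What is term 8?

kkkkkkkkkwwwwwwwwwwwwwwwwwwwwwwwwwxxxxxxxxxxxxxxxxxxxxxxxxx

The n-th term is n+1 k's then 3n+1 w's then 3n+1 x's (n = 1, 2, …).
At n = 8 the blocks have lengths 9, 25, 25.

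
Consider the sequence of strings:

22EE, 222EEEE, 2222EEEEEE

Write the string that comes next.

Each string has the form 2^{n+1} E^{2n} (n = 1, 2, …).
For the next term, n = 4, so the run lengths are 5, 8.

22222EEEEEEEE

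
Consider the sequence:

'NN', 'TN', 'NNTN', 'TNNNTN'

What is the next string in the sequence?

Each term (from the third on) is the two preceding terms concatenated in order: term 3 = NN·TN = NNTN.
So term 5 is NNTN·TNNNTN.

NNTNTNNNTN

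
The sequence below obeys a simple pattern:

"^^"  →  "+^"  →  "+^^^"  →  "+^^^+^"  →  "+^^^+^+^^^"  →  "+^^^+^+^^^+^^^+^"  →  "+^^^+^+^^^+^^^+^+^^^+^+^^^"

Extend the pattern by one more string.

+^^^+^+^^^+^^^+^+^^^+^+^^^+^^^+^+^^^+^^^+^

From term 3 onward, concatenate the last term with the second-to-last: +^·^^ = +^^^, +^^^·+^ = +^^^+^, …
So term 8 is +^^^+^+^^^+^^^+^+^^^+^+^^^·+^^^+^+^^^+^^^+^.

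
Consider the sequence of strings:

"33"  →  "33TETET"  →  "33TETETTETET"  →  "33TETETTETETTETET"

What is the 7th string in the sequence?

Every step adds TETET to the end: s(k+1) = s(k)·TETET.
From 33TETETTETETTETET, 3 further steps: 33TETETTETETTETET → 33TETETTETETTETETTETET → 33TETETTETETTETETTETETTETET → (answer).

33TETETTETETTETETTETETTETETTETET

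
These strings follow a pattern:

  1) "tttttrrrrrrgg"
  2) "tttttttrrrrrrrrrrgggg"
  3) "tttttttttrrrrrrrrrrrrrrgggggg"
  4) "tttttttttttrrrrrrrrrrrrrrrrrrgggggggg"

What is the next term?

tttttttttttttrrrrrrrrrrrrrrrrrrrrrrgggggggggg

Each string has the form t^{2n+3} r^{4n+2} g^{2n} (n = 1, 2, …).
For the next term, n = 5, so the run lengths are 13, 22, 10.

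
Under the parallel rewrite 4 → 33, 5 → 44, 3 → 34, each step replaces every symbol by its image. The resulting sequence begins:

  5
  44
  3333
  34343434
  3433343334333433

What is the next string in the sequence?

34333434343334343433343434333434

Applying the rule to each of the 16 symbols of 3433343334333433 gives the pieces 34 33 34 34 34 33 34 34 34 33 34 34 34 33 34 34, which concatenate to the answer.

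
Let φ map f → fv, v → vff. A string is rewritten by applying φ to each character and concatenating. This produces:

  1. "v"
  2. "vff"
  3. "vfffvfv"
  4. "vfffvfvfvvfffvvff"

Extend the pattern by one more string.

Replace each of the 17 characters of vfffvfvfvvfffvvff in place — vff fv fv fv vff fv vff fv vff vff fv fv fv vff vff fv fv — and concatenate.

vfffvfvfvvfffvvfffvvffvfffvfvfvvffvfffvfv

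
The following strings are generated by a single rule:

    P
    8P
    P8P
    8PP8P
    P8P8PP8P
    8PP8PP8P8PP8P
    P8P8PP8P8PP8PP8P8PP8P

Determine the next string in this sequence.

8PP8PP8P8PP8PP8P8PP8P8PP8PP8P8PP8P

Each term (from the third on) is the two preceding terms concatenated in order: term 3 = P·8P = P8P.
So term 8 is 8PP8PP8P8PP8P·P8P8PP8P8PP8PP8P8PP8P.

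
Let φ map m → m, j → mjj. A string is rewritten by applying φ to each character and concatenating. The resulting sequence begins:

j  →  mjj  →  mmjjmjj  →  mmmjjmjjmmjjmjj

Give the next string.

mmmmjjmjjmmjjmjjmmmjjmjjmmjjmjj

Replace each of the 15 characters of mmmjjmjjmmjjmjj in place — m m m mjj mjj m mjj mjj m m mjj mjj m mjj mjj — and concatenate.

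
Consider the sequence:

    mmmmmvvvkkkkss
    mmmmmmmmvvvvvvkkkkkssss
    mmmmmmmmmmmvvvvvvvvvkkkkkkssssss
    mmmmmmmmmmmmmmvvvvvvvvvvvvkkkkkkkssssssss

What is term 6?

mmmmmmmmmmmmmmmmmmmmvvvvvvvvvvvvvvvvvvkkkkkkkkkssssssssssss

Term n consists of 3n+2 m's, followed by 3n v's, followed by n+3 k's, followed by 2n s's (n = 1, 2, …).
Setting n = 6 gives 20, 18, 9, 12 characters in each block.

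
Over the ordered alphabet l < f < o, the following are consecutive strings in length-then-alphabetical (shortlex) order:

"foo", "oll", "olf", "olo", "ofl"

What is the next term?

off

Treat ofl as a base-3 numeral over the given alphabet and add one, carrying through any trailing o's.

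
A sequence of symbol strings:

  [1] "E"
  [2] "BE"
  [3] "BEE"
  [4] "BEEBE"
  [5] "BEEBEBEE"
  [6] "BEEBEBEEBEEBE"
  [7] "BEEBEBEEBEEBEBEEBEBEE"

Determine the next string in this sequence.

This is a Fibonacci-style word recurrence s(k) = s(k−1)·s(k−2): e.g. BE·E = BEE.
So term 8 is BEEBEBEEBEEBEBEEBEBEE·BEEBEBEEBEEBE.

BEEBEBEEBEEBEBEEBEBEEBEEBEBEEBEEBE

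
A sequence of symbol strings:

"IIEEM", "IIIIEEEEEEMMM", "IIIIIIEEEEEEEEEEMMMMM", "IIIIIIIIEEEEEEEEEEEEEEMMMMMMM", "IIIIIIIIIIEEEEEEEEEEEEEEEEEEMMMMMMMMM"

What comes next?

Term n consists of 2n I's, followed by 4n-2 E's, followed by 2n-1 M's (n = 1, 2, …).
For the next term, n = 6, so the run lengths are 12, 22, 11.

IIIIIIIIIIIIEEEEEEEEEEEEEEEEEEEEEEMMMMMMMMMMM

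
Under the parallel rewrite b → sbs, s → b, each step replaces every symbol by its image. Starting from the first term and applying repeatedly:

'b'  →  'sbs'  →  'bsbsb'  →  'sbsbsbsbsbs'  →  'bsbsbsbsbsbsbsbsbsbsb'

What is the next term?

φ(bsbsbsbsbsbsbsbsbsbsb) expands symbol-by-symbol to sbs b sbs b sbs b sbs b sbs b sbs b sbs b sbs b sbs b sbs b sbs; joining the 21 pieces gives the next term.

sbsbsbsbsbsbsbsbsbsbsbsbsbsbsbsbsbsbsbsbsbs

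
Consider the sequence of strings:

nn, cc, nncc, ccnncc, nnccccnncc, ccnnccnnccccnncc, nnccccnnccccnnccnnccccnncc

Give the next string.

This is a Fibonacci-style word recurrence s(k) = s(k−2)·s(k−1): e.g. nn·cc = nncc.
Continuing: ccnnccnnccccnncc · nnccccnnccccnnccnnccccnncc gives term 8.

ccnnccnnccccnnccnnccccnnccccnnccnnccccnncc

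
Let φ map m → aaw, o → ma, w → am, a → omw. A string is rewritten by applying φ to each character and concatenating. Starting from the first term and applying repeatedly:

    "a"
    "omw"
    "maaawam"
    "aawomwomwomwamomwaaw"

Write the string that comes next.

Applying the rule to each of the 20 symbols of aawomwomwomwamomwaaw gives the pieces omw omw am ma aaw am ma aaw am ma aaw am omw aaw ma aaw am omw omw am, which concatenate to the answer.

omwomwammaaawammaaawammaaawamomwaawmaaawamomwomwam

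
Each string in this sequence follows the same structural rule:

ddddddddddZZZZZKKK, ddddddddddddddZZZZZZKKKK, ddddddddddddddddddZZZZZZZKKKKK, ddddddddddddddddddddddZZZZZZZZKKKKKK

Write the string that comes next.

Term n consists of 4n+2 d's, followed by n+3 Z's, followed by n+1 K's, where the shown terms are n = 2, 3, 4, 5.
For the next term, n = 6, so the run lengths are 26, 9, 7.

ddddddddddddddddddddddddddZZZZZZZZZKKKKKKK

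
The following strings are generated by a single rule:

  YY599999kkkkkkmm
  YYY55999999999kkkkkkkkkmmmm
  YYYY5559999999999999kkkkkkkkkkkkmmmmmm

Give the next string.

YYYYY555599999999999999999kkkkkkkkkkkkkkkmmmmmmmm

Term n consists of n+1 Y's, followed by n 5's, followed by 4n+1 9's, followed by 3n+3 k's, followed by 2n m's (n = 1, 2, …).
At n = 4 the blocks have lengths 5, 4, 17, 15, 8.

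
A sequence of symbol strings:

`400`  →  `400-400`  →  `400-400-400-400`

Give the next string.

Every step duplicates the string with '-' between the halves.
One more doubling of 400-400-400-400 gives the answer.

400-400-400-400-400-400-400-400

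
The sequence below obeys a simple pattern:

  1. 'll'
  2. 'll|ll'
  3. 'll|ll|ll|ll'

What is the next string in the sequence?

s(k+1) = s(k)·|·s(k) — each term doubles the last with '|' between the halves.
So the next term is two copies of ll|ll|ll|ll with '|' between the halves.

ll|ll|ll|ll|ll|ll|ll|ll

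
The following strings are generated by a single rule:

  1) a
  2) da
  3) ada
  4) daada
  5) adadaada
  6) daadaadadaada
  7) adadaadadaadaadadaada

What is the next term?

From term 3 onward, concatenate the second-to-last term with the last: a·da = ada, da·ada = daada, …
The next term joins daadaadadaada and adadaadadaadaadadaada.

daadaadadaadaadadaadadaadaadadaada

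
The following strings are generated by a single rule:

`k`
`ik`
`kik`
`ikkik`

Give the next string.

kikikkik

From term 3 onward, concatenate the second-to-last term with the last: k·ik = kik, ik·kik = ikkik, …
So term 5 is kik·ikkik.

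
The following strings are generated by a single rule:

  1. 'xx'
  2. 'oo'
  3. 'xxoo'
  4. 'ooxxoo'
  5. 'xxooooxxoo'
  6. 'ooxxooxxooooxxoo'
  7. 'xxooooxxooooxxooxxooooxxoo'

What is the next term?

This is a Fibonacci-style word recurrence s(k) = s(k−2)·s(k−1): e.g. xx·oo = xxoo.
The next term joins ooxxooxxooooxxoo and xxooooxxooooxxooxxooooxxoo.

ooxxooxxooooxxooxxooooxxooooxxooxxooooxxoo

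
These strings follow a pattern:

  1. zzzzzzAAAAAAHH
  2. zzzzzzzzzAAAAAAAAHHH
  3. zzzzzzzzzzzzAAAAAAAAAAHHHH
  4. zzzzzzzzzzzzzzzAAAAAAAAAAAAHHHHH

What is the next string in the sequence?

Each string has the form z^{3n} A^{2n+2} H^{n}, where the shown terms are n = 2, 3, 4, 5.
Setting n = 6 gives 18, 14, 6 characters in each block.

zzzzzzzzzzzzzzzzzzAAAAAAAAAAAAAAHHHHHH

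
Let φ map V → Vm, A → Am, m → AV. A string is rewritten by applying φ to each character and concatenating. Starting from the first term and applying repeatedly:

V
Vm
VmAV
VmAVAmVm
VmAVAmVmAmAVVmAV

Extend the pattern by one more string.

Rewriting the 16 symbols of VmAVAmVmAmAVVmAV one by one yields Vm AV Am Vm Am AV Vm AV Am AV Am Vm Vm AV Am Vm; concatenated:

VmAVAmVmAmAVVmAVAmAVAmVmVmAVAmVm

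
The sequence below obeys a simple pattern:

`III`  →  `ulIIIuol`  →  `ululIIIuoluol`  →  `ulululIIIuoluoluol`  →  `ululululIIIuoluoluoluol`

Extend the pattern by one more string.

Each term wraps the previous one in ul on the left and uol on the right.
Applying this once more to ululululIIIuoluoluoluol:

ulululululIIIuoluoluoluoluol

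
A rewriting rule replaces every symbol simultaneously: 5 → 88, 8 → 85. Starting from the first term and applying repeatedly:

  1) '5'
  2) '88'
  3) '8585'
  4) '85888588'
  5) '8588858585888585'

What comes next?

85888585858885888588858585888588

φ(8588858585888585) expands symbol-by-symbol to 85 88 85 85 85 88 85 88 85 88 85 85 85 88 85 88; joining the 16 pieces gives the next term.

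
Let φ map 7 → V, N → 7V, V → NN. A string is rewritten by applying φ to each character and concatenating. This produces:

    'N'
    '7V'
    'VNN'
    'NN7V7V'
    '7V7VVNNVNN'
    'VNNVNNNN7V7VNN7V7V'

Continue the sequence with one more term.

NN7V7VNN7V7V7V7VVNNVNN7V7VVNNVNN

Replace each of the 18 characters of VNNVNNNN7V7VNN7V7V in place — NN 7V 7V NN 7V 7V 7V 7V V NN V NN 7V 7V V NN V NN — and concatenate.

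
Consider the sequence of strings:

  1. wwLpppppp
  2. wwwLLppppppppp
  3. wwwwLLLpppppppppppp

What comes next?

Reading off run lengths: w runs 2, 3, 4; L runs 1, 2, 3; p runs 6, 9, 12 — each is linear in n, where the shown terms are n = 2, 3, 4.
Setting n = 5 gives 5, 4, 15 characters in each block.

wwwwwLLLLppppppppppppppp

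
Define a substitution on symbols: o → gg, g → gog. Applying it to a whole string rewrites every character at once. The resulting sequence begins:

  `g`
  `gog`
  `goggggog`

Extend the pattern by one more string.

Apply φ to goggggog symbol by symbol: g→gog, o→gg, g→gog, g→gog, g→gog, g→gog, o→gg, g→gog; joined: gog gg gog gog gog gog gg gog.

goggggoggoggoggoggggog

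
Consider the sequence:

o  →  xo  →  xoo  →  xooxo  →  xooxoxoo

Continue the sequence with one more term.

xooxoxooxooxo

This is a Fibonacci-style word recurrence s(k) = s(k−1)·s(k−2): e.g. xo·o = xoo.
The next term joins xooxoxoo and xooxo.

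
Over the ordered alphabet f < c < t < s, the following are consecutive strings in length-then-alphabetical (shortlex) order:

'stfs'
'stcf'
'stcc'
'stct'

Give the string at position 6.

Advancing 2 positions from stct through stct → stcs reaches term 6.

sttf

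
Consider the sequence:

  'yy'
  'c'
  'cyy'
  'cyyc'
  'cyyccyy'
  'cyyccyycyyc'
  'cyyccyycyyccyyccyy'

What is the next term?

cyyccyycyyccyyccyycyyccyycyyc

This is a Fibonacci-style word recurrence s(k) = s(k−1)·s(k−2): e.g. c·yy = cyy.
So term 8 is cyyccyycyyccyyccyy·cyyccyycyyc.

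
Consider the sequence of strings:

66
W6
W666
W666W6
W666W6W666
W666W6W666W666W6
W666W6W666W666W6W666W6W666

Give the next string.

Each term (from the third on) is the previous term followed by the one before it: term 3 = W6·66 = W666.
Continuing: W666W6W666W666W6W666W6W666 · W666W6W666W666W6 gives term 8.

W666W6W666W666W6W666W6W666W666W6W666W666W6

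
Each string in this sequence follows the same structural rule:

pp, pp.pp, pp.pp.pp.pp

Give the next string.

pp.pp.pp.pp.pp.pp.pp.pp

Every step duplicates the string with '.' between the halves.
One more doubling of pp.pp.pp.pp gives the answer.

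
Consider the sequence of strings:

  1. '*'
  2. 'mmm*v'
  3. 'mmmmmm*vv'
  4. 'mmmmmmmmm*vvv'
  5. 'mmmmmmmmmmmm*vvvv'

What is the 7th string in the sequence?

Every step adds mmm to the front and v to the end of the previous string.
From mmmmmmmmmmmm*vvvv, 2 further steps: mmmmmmmmmmmm*vvvv → mmmmmmmmmmmmmmm*vvvvv → (answer).

mmmmmmmmmmmmmmmmmm*vvvvvv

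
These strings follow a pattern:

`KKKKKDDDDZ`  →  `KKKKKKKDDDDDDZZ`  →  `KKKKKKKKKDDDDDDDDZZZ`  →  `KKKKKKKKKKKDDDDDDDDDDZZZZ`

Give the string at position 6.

Each string has the form K^{2n+3} D^{2n+2} Z^{n} (n = 1, 2, …).
At n = 6 the blocks have lengths 15, 14, 6.

KKKKKKKKKKKKKKKDDDDDDDDDDDDDDZZZZZZ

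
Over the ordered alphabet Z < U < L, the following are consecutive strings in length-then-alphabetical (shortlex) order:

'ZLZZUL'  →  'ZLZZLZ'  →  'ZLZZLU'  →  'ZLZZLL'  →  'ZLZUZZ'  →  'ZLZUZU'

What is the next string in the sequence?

ZLZUZL

The successor of ZLZUZU increments the rightmost position that isn't already L and resets every position after it to Z.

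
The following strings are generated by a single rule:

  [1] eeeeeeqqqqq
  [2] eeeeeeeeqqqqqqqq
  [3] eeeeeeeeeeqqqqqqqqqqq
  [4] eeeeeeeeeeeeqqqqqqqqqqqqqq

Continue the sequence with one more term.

The n-th term is 2n+2 e's then 3n-1 q's, where the shown terms are n = 2, 3, 4, 5.
For the next term, n = 6, so the run lengths are 14, 17.

eeeeeeeeeeeeeeqqqqqqqqqqqqqqqqq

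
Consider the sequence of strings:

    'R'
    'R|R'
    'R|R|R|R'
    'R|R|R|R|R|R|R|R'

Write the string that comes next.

s(k+1) = s(k)·|·s(k) — each term doubles the last with '|' between the halves.
So the next term is two copies of R|R|R|R|R|R|R|R with '|' between the halves.

R|R|R|R|R|R|R|R|R|R|R|R|R|R|R|R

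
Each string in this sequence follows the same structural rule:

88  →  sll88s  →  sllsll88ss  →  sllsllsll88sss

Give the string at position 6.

sllsllsllsllsll88sssss

Each term wraps the previous one in sll on the left and s on the right.
From sllsllsll88sss, 2 further steps: sllsllsll88sss → sllsllsllsll88ssss → (answer).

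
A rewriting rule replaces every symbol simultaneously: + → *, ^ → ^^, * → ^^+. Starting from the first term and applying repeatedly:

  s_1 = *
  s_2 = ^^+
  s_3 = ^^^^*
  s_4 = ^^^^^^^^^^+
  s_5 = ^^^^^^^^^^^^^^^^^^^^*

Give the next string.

Rewriting the 21 symbols of ^^^^^^^^^^^^^^^^^^^^* one by one yields ^^ ^^ ^^ ^^ ^^ ^^ ^^ ^^ ^^ ^^ ^^ ^^ ^^ ^^ ^^ ^^ ^^ ^^ ^^ ^^ ^^+; concatenated:

^^^^^^^^^^^^^^^^^^^^^^^^^^^^^^^^^^^^^^^^^^+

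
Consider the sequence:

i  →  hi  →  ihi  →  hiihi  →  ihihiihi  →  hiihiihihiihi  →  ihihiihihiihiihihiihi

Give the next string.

Each term (from the third on) is the two preceding terms concatenated in order: term 3 = i·hi = ihi.
The next term joins hiihiihihiihi and ihihiihihiihiihihiihi.

hiihiihihiihiihihiihihiihiihihiihi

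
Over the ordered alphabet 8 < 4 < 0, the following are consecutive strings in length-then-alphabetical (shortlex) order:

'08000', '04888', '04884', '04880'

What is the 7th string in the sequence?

Continuing the enumeration 3 steps past 04880: 04880 → 04848 → 04844 → (answer).

04840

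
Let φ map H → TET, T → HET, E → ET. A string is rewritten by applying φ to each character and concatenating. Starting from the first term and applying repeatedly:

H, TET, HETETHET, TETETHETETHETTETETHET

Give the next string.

HETETHETETHETTETETHETETHETTETETHETHETETHETETHETTETETHET

Replace each of the 21 characters of TETETHETETHETTETETHET in place — HET ET HET ET HET TET ET HET ET HET TET ET HET HET ET HET ET HET TET ET HET — and concatenate.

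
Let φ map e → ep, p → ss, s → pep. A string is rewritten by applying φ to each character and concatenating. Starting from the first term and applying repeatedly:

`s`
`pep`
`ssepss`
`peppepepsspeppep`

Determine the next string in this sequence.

Replace each of the 16 characters of peppepepsspeppep in place — ss ep ss ss ep ss ep ss pep pep ss ep ss ss ep ss — and concatenate.

ssepssssepssepsspeppepssepssssepss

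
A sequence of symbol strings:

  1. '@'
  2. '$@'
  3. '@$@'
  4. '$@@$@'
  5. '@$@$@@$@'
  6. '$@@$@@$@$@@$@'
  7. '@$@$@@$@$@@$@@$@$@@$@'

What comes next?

$@@$@@$@$@@$@@$@$@@$@$@@$@@$@$@@$@

Each term (from the third on) is the two preceding terms concatenated in order: term 3 = @·$@ = @$@.
So term 8 is $@@$@@$@$@@$@·@$@$@@$@$@@$@@$@$@@$@.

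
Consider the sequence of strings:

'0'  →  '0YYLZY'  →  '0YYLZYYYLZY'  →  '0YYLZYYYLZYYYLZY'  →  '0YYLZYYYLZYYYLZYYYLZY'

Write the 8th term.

Each term is the previous one with YYLZY appended.
From 0YYLZYYYLZYYYLZYYYLZY, 3 further steps: 0YYLZYYYLZYYYLZYYYLZY → 0YYLZYYYLZYYYLZYYYLZYYYLZY → 0YYLZYYYLZYYYLZYYYLZYYYLZYYYLZY → (answer).

0YYLZYYYLZYYYLZYYYLZYYYLZYYYLZYYYLZY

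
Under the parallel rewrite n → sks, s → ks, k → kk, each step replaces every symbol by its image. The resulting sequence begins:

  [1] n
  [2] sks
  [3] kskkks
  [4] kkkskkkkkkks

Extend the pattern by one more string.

kkkkkkkskkkkkkkkkkkkkkks

Expanding kkkskkkkkkks: k→kk, k→kk, k→kk, s→ks, k→kk, k→kk, k→kk, k→kk, k→kk, k→kk, k→kk, s→ks. Concatenated: kk kk kk ks kk kk kk kk kk kk kk ks.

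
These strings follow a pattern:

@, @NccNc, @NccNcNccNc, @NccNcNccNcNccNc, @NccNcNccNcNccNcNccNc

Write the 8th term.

@NccNcNccNcNccNcNccNcNccNcNccNcNccNc

Each term is the previous one with NccNc appended.
From @NccNcNccNcNccNcNccNc, 3 further steps: @NccNcNccNcNccNcNccNc → @NccNcNccNcNccNcNccNcNccNc → @NccNcNccNcNccNcNccNcNccNcNccNc → (answer).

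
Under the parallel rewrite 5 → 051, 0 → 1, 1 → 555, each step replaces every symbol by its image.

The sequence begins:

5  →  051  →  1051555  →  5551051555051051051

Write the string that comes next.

Rewriting the 19 symbols of 5551051555051051051 one by one yields 051 051 051 555 1 051 555 051 051 051 1 051 555 1 051 555 1 051 555; concatenated:

0510510515551051555051051051105155510515551051555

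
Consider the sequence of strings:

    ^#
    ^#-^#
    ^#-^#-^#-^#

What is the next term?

s(k+1) = s(k)·-·s(k) — each term doubles the last with '-' between the halves.
Doubling ^#-^#-^#-^# with '-' between the halves:

^#-^#-^#-^#-^#-^#-^#-^#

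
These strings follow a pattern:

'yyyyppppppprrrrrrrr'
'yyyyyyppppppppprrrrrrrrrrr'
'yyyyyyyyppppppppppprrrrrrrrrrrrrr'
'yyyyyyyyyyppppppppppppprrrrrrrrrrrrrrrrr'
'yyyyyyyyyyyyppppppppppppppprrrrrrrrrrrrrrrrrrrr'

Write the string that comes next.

Reading off run lengths: y runs 4, 6, 8, 10, 12; p runs 7, 9, 11, 13, 15; r runs 8, 11, 14, 17, 20 — each is linear in n, where the shown terms are n = 2, 3, 4, 5, 6.
At n = 7 the blocks have lengths 14, 17, 23.

yyyyyyyyyyyyyyppppppppppppppppprrrrrrrrrrrrrrrrrrrrrrr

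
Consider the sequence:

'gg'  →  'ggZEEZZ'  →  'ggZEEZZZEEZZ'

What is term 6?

ggZEEZZZEEZZZEEZZZEEZZZEEZZ

Every step adds ZEEZZ to the end: s(k+1) = s(k)·ZEEZZ.
From ggZEEZZZEEZZ, 3 further steps: ggZEEZZZEEZZ → ggZEEZZZEEZZZEEZZ → ggZEEZZZEEZZZEEZZZEEZZ → (answer).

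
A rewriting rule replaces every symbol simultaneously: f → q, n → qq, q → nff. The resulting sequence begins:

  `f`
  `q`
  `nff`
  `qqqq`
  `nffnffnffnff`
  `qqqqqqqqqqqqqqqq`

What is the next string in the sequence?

Applying the rule to each of the 16 symbols of qqqqqqqqqqqqqqqq gives the pieces nff nff nff nff nff nff nff nff nff nff nff nff nff nff nff nff, which concatenate to the answer.

nffnffnffnffnffnffnffnffnffnffnffnffnffnffnffnff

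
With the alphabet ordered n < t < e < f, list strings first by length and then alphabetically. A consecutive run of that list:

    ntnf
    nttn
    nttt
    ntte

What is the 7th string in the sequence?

ntet

Stepping forward 3 times from ntte: ntte → nttf → nten, then the target.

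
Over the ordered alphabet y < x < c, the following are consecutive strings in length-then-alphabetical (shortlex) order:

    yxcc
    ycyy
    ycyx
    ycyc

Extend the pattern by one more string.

Find the rightmost character of ycyc below c, bump it to the next letter, and reset everything to its right to y.

ycxy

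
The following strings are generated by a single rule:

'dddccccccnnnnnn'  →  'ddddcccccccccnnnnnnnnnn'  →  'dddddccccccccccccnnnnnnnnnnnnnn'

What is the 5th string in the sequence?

Each string has the form d^{n+2} c^{3n+3} n^{4n+2} (n = 1, 2, …).
For term 5, n = 5, so the run lengths are 7, 18, 22.

dddddddccccccccccccccccccnnnnnnnnnnnnnnnnnnnnnn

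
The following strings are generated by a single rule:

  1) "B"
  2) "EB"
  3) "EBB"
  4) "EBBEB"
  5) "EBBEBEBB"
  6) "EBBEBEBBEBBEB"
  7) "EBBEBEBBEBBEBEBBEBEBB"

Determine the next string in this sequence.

Each term (from the third on) is the previous term followed by the one before it: term 3 = EB·B = EBB.
The next term joins EBBEBEBBEBBEBEBBEBEBB and EBBEBEBBEBBEB.

EBBEBEBBEBBEBEBBEBEBBEBBEBEBBEBBEB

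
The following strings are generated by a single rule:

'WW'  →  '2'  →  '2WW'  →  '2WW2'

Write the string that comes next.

2WW22WW

From term 3 onward, concatenate the last term with the second-to-last: 2·WW = 2WW, 2WW·2 = 2WW2, …
Continuing: 2WW2 · 2WW gives term 5.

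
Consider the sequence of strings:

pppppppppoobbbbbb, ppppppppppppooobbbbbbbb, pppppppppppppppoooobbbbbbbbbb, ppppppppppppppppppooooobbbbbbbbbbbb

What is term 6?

ppppppppppppppppppppppppooooooobbbbbbbbbbbbbbbb

Term n consists of 3n+3 p's, followed by n o's, followed by 2n+2 b's, where the shown terms are n = 2, 3, 4, 5.
Setting n = 7 gives 24, 7, 16 characters in each block.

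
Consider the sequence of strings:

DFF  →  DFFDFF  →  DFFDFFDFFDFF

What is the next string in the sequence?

Every step duplicates the string.
Doubling DFFDFFDFFDFF:

DFFDFFDFFDFFDFFDFFDFFDFF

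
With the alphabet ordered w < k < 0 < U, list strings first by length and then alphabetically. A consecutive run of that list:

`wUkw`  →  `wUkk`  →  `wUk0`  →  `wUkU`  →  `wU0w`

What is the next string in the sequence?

wU0k

The successor of wU0w increments the rightmost position that isn't already U and resets every position after it to w.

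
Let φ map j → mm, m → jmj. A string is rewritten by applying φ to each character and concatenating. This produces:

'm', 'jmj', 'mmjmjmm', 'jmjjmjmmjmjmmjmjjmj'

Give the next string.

φ(jmjjmjmmjmjmmjmjjmj) expands symbol-by-symbol to mm jmj mm mm jmj mm jmj jmj mm jmj mm jmj jmj mm jmj mm mm jmj mm; joining the 19 pieces gives the next term.

mmjmjmmmmjmjmmjmjjmjmmjmjmmjmjjmjmmjmjmmmmjmjmm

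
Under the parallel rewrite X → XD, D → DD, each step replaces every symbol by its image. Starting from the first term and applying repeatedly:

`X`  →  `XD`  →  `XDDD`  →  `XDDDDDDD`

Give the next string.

Expanding XDDDDDDD: X→XD, D→DD, D→DD, D→DD, D→DD, D→DD, D→DD, D→DD. Concatenated: XD DD DD DD DD DD DD DD.

XDDDDDDDDDDDDDDD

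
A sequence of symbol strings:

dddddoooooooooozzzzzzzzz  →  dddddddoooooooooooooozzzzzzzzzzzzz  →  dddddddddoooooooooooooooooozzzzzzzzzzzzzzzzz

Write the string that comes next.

dddddddddddoooooooooooooooooooooozzzzzzzzzzzzzzzzzzzzz

Reading off run lengths: d runs 5, 7, 9; o runs 10, 14, 18; z runs 9, 13, 17 — each is linear in n, where the shown terms are n = 2, 3, 4.
At n = 5 the blocks have lengths 11, 22, 21.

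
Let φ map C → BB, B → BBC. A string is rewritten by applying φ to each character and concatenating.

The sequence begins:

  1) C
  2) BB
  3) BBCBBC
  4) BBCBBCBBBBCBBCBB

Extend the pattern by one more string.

Rewriting the 16 symbols of BBCBBCBBBBCBBCBB one by one yields BBC BBC BB BBC BBC BB BBC BBC BBC BBC BB BBC BBC BB BBC BBC; concatenated:

BBCBBCBBBBCBBCBBBBCBBCBBCBBCBBBBCBBCBBBBCBBC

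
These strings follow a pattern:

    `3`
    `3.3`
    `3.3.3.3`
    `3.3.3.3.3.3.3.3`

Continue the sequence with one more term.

3.3.3.3.3.3.3.3.3.3.3.3.3.3.3.3

Every step duplicates the string with '.' between the halves.
One more doubling of 3.3.3.3.3.3.3.3 gives the answer.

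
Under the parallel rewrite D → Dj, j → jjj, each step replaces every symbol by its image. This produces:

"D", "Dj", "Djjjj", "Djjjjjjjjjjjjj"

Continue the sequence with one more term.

Rewriting the 14 symbols of Djjjjjjjjjjjjj one by one yields Dj jjj jjj jjj jjj jjj jjj jjj jjj jjj jjj jjj jjj jjj; concatenated:

Djjjjjjjjjjjjjjjjjjjjjjjjjjjjjjjjjjjjjjjj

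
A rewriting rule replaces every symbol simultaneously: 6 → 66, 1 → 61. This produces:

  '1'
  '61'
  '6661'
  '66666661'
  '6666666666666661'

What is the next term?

Rewriting the 16 symbols of 6666666666666661 one by one yields 66 66 66 66 66 66 66 66 66 66 66 66 66 66 66 61; concatenated:

66666666666666666666666666666661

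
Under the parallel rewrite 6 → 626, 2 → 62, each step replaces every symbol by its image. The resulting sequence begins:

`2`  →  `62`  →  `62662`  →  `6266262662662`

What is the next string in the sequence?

Replace each of the 13 characters of 6266262662662 in place — 626 62 626 626 62 626 62 626 626 62 626 626 62 — and concatenate.

6266262662662626626266266262662662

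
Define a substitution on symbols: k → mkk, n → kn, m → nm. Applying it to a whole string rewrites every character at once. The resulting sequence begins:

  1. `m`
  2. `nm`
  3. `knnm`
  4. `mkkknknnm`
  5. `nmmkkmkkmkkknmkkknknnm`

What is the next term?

Replace each of the 22 characters of nmmkkmkkmkkknmkkknknnm in place — kn nm nm mkk mkk nm mkk mkk nm mkk mkk mkk kn nm mkk mkk mkk kn mkk kn kn nm — and concatenate.

knnmnmmkkmkknmmkkmkknmmkkmkkmkkknnmmkkmkkmkkknmkkknknnm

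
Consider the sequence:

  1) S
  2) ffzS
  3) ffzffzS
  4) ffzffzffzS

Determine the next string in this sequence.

ffzffzffzffzS

Every step adds ffz at the front: s(k+1) = ffz·s(k).
One more step from ffzffzffzS gives the answer.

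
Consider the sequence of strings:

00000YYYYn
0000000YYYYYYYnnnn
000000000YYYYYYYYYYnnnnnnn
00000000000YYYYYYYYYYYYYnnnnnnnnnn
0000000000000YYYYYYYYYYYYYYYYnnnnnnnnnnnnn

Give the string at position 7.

00000000000000000YYYYYYYYYYYYYYYYYYYYYYnnnnnnnnnnnnnnnnnnn

Term n consists of 2n+3 0's, followed by 3n+1 Y's, followed by 3n-2 n's (n = 1, 2, …).
At n = 7 the blocks have lengths 17, 22, 19.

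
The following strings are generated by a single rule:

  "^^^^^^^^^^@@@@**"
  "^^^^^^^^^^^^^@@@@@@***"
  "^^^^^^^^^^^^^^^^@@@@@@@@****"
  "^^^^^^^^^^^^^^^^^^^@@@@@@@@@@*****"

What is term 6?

Term n consists of 3n+1 ^'s, followed by 2n-2 @'s, followed by n-1 *'s, where the shown terms are n = 3, 4, 5, 6.
At n = 8 the blocks have lengths 25, 14, 7.

^^^^^^^^^^^^^^^^^^^^^^^^^@@@@@@@@@@@@@@*******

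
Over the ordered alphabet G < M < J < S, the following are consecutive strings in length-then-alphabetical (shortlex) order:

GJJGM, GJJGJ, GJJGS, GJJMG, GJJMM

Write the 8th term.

GJJJG

Continuing the enumeration 3 steps past GJJMM: GJJMM → GJJMJ → GJJMS → (answer).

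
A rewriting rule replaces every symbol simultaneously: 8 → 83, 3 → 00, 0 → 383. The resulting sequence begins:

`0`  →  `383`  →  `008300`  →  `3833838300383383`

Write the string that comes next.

Rewriting the 16 symbols of 3833838300383383 one by one yields 00 83 00 00 83 00 83 00 383 383 00 83 00 00 83 00; concatenated:

0083000083008300383383008300008300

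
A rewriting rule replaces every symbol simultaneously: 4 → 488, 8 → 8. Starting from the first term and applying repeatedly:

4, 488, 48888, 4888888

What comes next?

488888888

Expanding 4888888: 4→488, 8→8, 8→8, 8→8, 8→8, 8→8, 8→8. Concatenated: 488 8 8 8 8 8 8.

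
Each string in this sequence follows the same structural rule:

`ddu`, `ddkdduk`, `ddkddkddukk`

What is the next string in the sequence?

Every step adds ddk to the front and k to the end of the previous string.
Applying this once more to ddkddkddukk:

ddkddkddkddukkk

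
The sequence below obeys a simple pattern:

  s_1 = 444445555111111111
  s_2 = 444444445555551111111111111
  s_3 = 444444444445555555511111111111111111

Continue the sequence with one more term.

Term n consists of 3n-1 4's, followed by 2n 5's, followed by 4n+1 1's, where the shown terms are n = 2, 3, 4.
For the next term, n = 5, so the run lengths are 14, 10, 21.

444444444444445555555555111111111111111111111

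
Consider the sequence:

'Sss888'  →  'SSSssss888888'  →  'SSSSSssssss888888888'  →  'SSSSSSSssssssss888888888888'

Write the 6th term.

Reading off run lengths: S runs 1, 3, 5, 7; s runs 2, 4, 6, 8; 8 runs 3, 6, 9, 12 — each is linear in n (n = 1, 2, …).
Setting n = 6 gives 11, 12, 18 characters in each block.

SSSSSSSSSSSssssssssssss888888888888888888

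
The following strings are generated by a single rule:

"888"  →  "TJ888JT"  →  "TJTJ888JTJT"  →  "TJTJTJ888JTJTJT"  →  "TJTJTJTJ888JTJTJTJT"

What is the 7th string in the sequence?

TJTJTJTJTJTJ888JTJTJTJTJTJT

s(k+1) = TJ·s(k)·JT, so each term gains TJ as a prefix and JT as a suffix.
From TJTJTJTJ888JTJTJTJT, 2 further steps: TJTJTJTJ888JTJTJTJT → TJTJTJTJTJ888JTJTJTJTJT → (answer).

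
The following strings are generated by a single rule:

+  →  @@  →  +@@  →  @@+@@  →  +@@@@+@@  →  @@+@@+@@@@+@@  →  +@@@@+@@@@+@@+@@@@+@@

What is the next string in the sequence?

@@+@@+@@@@+@@+@@@@+@@@@+@@+@@@@+@@

This is a Fibonacci-style word recurrence s(k) = s(k−2)·s(k−1): e.g. +·@@ = +@@.
Continuing: @@+@@+@@@@+@@ · +@@@@+@@@@+@@+@@@@+@@ gives term 8.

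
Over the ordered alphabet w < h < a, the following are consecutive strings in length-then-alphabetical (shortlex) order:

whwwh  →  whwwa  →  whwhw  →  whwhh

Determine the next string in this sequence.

Treat whwhh as a base-3 numeral over the given alphabet and add one, carrying through any trailing a's.

whwha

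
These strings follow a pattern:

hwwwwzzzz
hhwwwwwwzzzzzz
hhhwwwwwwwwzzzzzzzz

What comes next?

The n-th term is n-1 h's then 2n w's then 2n z's, where the shown terms are n = 2, 3, 4.
For the next term, n = 5, so the run lengths are 4, 10, 10.

hhhhwwwwwwwwwwzzzzzzzzzz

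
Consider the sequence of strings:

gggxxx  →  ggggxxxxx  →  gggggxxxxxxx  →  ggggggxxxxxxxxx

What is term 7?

gggggggggxxxxxxxxxxxxxxx

Each string has the form g^{n+1} x^{2n-1}, where the shown terms are n = 2, 3, 4, 5.
For term 7, n = 8, so the run lengths are 9, 15.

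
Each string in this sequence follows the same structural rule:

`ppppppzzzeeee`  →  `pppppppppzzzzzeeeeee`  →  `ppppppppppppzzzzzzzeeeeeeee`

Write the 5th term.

ppppppppppppppppppzzzzzzzzzzzeeeeeeeeeeee

Each string has the form p^{3n} z^{2n-1} e^{2n}, where the shown terms are n = 2, 3, 4.
At n = 6 the blocks have lengths 18, 11, 12.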